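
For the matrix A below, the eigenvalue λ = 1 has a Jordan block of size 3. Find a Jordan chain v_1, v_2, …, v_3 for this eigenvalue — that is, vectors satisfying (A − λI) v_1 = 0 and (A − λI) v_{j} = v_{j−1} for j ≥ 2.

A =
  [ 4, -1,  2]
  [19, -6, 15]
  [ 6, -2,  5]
A Jordan chain for λ = 1 of length 3:
v_1 = (2, 14, 4)ᵀ
v_2 = (3, 19, 6)ᵀ
v_3 = (1, 0, 0)ᵀ

Let N = A − (1)·I. We want v_3 with N^3 v_3 = 0 but N^2 v_3 ≠ 0; then v_{j-1} := N · v_j for j = 3, …, 2.

Pick v_3 = (1, 0, 0)ᵀ.
Then v_2 = N · v_3 = (3, 19, 6)ᵀ.
Then v_1 = N · v_2 = (2, 14, 4)ᵀ.

Sanity check: (A − (1)·I) v_1 = (0, 0, 0)ᵀ = 0. ✓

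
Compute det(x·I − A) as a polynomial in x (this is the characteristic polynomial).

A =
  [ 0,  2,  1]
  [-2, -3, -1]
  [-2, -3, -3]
x^3 + 6*x^2 + 12*x + 8

Expanding det(x·I − A) (e.g. by cofactor expansion or by noting that A is similar to its Jordan form J, which has the same characteristic polynomial as A) gives
  χ_A(x) = x^3 + 6*x^2 + 12*x + 8
which factors as (x + 2)^3. The eigenvalues (with algebraic multiplicities) are λ = -2 with multiplicity 3.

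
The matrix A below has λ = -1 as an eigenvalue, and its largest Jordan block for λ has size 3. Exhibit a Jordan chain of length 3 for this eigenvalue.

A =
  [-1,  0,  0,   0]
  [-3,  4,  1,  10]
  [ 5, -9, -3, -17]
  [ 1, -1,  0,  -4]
A Jordan chain for λ = -1 of length 3:
v_1 = (0, 6, -10, -2)ᵀ
v_2 = (0, 5, -9, -1)ᵀ
v_3 = (0, 1, 0, 0)ᵀ

Let N = A − (-1)·I. We want v_3 with N^3 v_3 = 0 but N^2 v_3 ≠ 0; then v_{j-1} := N · v_j for j = 3, …, 2.

Pick v_3 = (0, 1, 0, 0)ᵀ.
Then v_2 = N · v_3 = (0, 5, -9, -1)ᵀ.
Then v_1 = N · v_2 = (0, 6, -10, -2)ᵀ.

Sanity check: (A − (-1)·I) v_1 = (0, 0, 0, 0)ᵀ = 0. ✓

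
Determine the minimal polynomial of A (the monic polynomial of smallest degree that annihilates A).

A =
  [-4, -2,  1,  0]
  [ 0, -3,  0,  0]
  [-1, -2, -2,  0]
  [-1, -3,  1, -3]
x^2 + 6*x + 9

The characteristic polynomial is χ_A(x) = (x + 3)^4, so the eigenvalues are known. The minimal polynomial is
  m_A(x) = Π_λ (x − λ)^{k_λ}
where k_λ is the size of the *largest* Jordan block for λ (equivalently, the smallest k with (A − λI)^k v = 0 for every generalised eigenvector v of λ).

  λ = -3: largest Jordan block has size 2, contributing (x + 3)^2

So m_A(x) = (x + 3)^2 = x^2 + 6*x + 9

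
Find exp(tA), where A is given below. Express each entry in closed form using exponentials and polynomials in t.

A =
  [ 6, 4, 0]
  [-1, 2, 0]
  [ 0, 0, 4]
e^{tA} =
  [2*t*exp(4*t) + exp(4*t), 4*t*exp(4*t), 0]
  [-t*exp(4*t), -2*t*exp(4*t) + exp(4*t), 0]
  [0, 0, exp(4*t)]

Strategy: write A = P · J · P⁻¹ where J is a Jordan canonical form, so e^{tA} = P · e^{tJ} · P⁻¹, and e^{tJ} can be computed block-by-block.

A has Jordan form
J =
  [4, 1, 0]
  [0, 4, 0]
  [0, 0, 4]
(up to reordering of blocks).

Per-block formulas:
  For a 2×2 Jordan block J_2(4): exp(t · J_2(4)) = e^(4t)·(I + t·N), where N is the 2×2 nilpotent shift.
  For a 1×1 block at λ = 4: exp(t · [4]) = [e^(4t)].

After assembling e^{tJ} and conjugating by P, we get:

e^{tA} =
  [2*t*exp(4*t) + exp(4*t), 4*t*exp(4*t), 0]
  [-t*exp(4*t), -2*t*exp(4*t) + exp(4*t), 0]
  [0, 0, exp(4*t)]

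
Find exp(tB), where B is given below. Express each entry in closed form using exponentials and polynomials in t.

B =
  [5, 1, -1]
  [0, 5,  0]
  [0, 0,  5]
e^{tB} =
  [exp(5*t), t*exp(5*t), -t*exp(5*t)]
  [0, exp(5*t), 0]
  [0, 0, exp(5*t)]

Strategy: write B = P · J · P⁻¹ where J is a Jordan canonical form, so e^{tB} = P · e^{tJ} · P⁻¹, and e^{tJ} can be computed block-by-block.

B has Jordan form
J =
  [5, 1, 0]
  [0, 5, 0]
  [0, 0, 5]
(up to reordering of blocks).

Per-block formulas:
  For a 2×2 Jordan block J_2(5): exp(t · J_2(5)) = e^(5t)·(I + t·N), where N is the 2×2 nilpotent shift.
  For a 1×1 block at λ = 5: exp(t · [5]) = [e^(5t)].

After assembling e^{tJ} and conjugating by P, we get:

e^{tB} =
  [exp(5*t), t*exp(5*t), -t*exp(5*t)]
  [0, exp(5*t), 0]
  [0, 0, exp(5*t)]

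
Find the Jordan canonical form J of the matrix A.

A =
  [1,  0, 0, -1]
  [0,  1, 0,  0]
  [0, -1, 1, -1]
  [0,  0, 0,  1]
J_2(1) ⊕ J_2(1)

The characteristic polynomial is
  det(x·I − A) = x^4 - 4*x^3 + 6*x^2 - 4*x + 1 = (x - 1)^4

Eigenvalues and multiplicities (the geometric multiplicity of λ is n − rank(A − λI), which equals the number of Jordan blocks for λ):
  λ = 1: algebraic multiplicity = 4, geometric multiplicity = 2

Determining the block sizes for each eigenvalue:
  λ = 1: with am = 4 and gm = 2, the partition is not yet determined (e.g. several partitions of 4 into 2 parts exist). Let N = A − (1)·I. Computing rank(N^1) = 2, rank(N^2) = 0; the number of blocks of size ≥ j is rank(N^{j−1}) − rank(N^j), giving [2, 2]. So we have 2 block(s) of size 2 → block sizes [2, 2]

Assembling the blocks gives a Jordan form
J =
  [1, 1, 0, 0]
  [0, 1, 0, 0]
  [0, 0, 1, 1]
  [0, 0, 0, 1]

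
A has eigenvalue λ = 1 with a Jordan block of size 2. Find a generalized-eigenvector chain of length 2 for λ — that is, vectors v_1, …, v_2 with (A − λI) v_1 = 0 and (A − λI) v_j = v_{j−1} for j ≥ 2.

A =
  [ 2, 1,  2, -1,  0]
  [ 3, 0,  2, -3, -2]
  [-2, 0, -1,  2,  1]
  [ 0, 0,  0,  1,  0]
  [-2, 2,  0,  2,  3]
A Jordan chain for λ = 1 of length 2:
v_1 = (1, 3, -2, 0, -2)ᵀ
v_2 = (1, 0, 0, 0, 0)ᵀ

Let N = A − (1)·I. We want v_2 with N^2 v_2 = 0 but N^1 v_2 ≠ 0; then v_{j-1} := N · v_j for j = 2, …, 2.

Pick v_2 = (1, 0, 0, 0, 0)ᵀ.
Then v_1 = N · v_2 = (1, 3, -2, 0, -2)ᵀ.

Sanity check: (A − (1)·I) v_1 = (0, 0, 0, 0, 0)ᵀ = 0. ✓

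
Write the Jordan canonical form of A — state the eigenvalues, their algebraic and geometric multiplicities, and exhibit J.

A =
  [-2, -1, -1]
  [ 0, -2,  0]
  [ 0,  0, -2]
J_2(-2) ⊕ J_1(-2)

The characteristic polynomial is
  det(x·I − A) = x^3 + 6*x^2 + 12*x + 8 = (x + 2)^3

Eigenvalues and multiplicities (the geometric multiplicity of λ is n − rank(A − λI), which equals the number of Jordan blocks for λ):
  λ = -2: algebraic multiplicity = 3, geometric multiplicity = 2

Determining the block sizes for each eigenvalue:
  λ = -2: 2 blocks summing to 3 forces exactly one block of size 2 and the rest size 1 → block sizes [2, 1]

Assembling the blocks gives a Jordan form
J =
  [-2,  1,  0]
  [ 0, -2,  0]
  [ 0,  0, -2]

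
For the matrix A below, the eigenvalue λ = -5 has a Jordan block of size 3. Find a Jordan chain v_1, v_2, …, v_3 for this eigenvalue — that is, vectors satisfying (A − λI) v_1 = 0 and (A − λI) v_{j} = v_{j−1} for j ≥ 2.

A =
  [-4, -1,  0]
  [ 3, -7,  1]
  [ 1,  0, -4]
A Jordan chain for λ = -5 of length 3:
v_1 = (-2, -2, 2)ᵀ
v_2 = (1, 3, 1)ᵀ
v_3 = (1, 0, 0)ᵀ

Let N = A − (-5)·I. We want v_3 with N^3 v_3 = 0 but N^2 v_3 ≠ 0; then v_{j-1} := N · v_j for j = 3, …, 2.

Pick v_3 = (1, 0, 0)ᵀ.
Then v_2 = N · v_3 = (1, 3, 1)ᵀ.
Then v_1 = N · v_2 = (-2, -2, 2)ᵀ.

Sanity check: (A − (-5)·I) v_1 = (0, 0, 0)ᵀ = 0. ✓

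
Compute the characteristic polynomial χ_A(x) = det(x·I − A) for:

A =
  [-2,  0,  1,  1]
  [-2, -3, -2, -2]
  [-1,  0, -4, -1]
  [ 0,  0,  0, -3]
x^4 + 12*x^3 + 54*x^2 + 108*x + 81

Expanding det(x·I − A) (e.g. by cofactor expansion or by noting that A is similar to its Jordan form J, which has the same characteristic polynomial as A) gives
  χ_A(x) = x^4 + 12*x^3 + 54*x^2 + 108*x + 81
which factors as (x + 3)^4. The eigenvalues (with algebraic multiplicities) are λ = -3 with multiplicity 4.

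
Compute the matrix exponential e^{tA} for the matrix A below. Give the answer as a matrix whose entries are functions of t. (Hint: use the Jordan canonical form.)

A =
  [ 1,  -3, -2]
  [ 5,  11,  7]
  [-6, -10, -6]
e^{tA} =
  [-t^2*exp(2*t) - t*exp(2*t) + exp(2*t), -2*t^2*exp(2*t) - 3*t*exp(2*t), -3*t^2*exp(2*t)/2 - 2*t*exp(2*t)]
  [-t^2*exp(2*t) + 5*t*exp(2*t), -2*t^2*exp(2*t) + 9*t*exp(2*t) + exp(2*t), -3*t^2*exp(2*t)/2 + 7*t*exp(2*t)]
  [2*t^2*exp(2*t) - 6*t*exp(2*t), 4*t^2*exp(2*t) - 10*t*exp(2*t), 3*t^2*exp(2*t) - 8*t*exp(2*t) + exp(2*t)]

Strategy: write A = P · J · P⁻¹ where J is a Jordan canonical form, so e^{tA} = P · e^{tJ} · P⁻¹, and e^{tJ} can be computed block-by-block.

A has Jordan form
J =
  [2, 1, 0]
  [0, 2, 1]
  [0, 0, 2]
(up to reordering of blocks).

Per-block formulas:
  For a 3×3 Jordan block J_3(2): exp(t · J_3(2)) = e^(2t)·(I + t·N + (t^2/2)·N^2), where N is the 3×3 nilpotent shift.

After assembling e^{tJ} and conjugating by P, we get:

e^{tA} =
  [-t^2*exp(2*t) - t*exp(2*t) + exp(2*t), -2*t^2*exp(2*t) - 3*t*exp(2*t), -3*t^2*exp(2*t)/2 - 2*t*exp(2*t)]
  [-t^2*exp(2*t) + 5*t*exp(2*t), -2*t^2*exp(2*t) + 9*t*exp(2*t) + exp(2*t), -3*t^2*exp(2*t)/2 + 7*t*exp(2*t)]
  [2*t^2*exp(2*t) - 6*t*exp(2*t), 4*t^2*exp(2*t) - 10*t*exp(2*t), 3*t^2*exp(2*t) - 8*t*exp(2*t) + exp(2*t)]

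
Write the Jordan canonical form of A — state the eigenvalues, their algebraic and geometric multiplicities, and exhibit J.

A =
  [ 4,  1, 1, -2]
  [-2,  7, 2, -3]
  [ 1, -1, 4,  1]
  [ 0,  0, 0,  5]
J_2(5) ⊕ J_2(5)

The characteristic polynomial is
  det(x·I − A) = x^4 - 20*x^3 + 150*x^2 - 500*x + 625 = (x - 5)^4

Eigenvalues and multiplicities (the geometric multiplicity of λ is n − rank(A − λI), which equals the number of Jordan blocks for λ):
  λ = 5: algebraic multiplicity = 4, geometric multiplicity = 2

Determining the block sizes for each eigenvalue:
  λ = 5: with am = 4 and gm = 2, the partition is not yet determined (e.g. several partitions of 4 into 2 parts exist). Let N = A − (5)·I. Computing rank(N^1) = 2, rank(N^2) = 0; the number of blocks of size ≥ j is rank(N^{j−1}) − rank(N^j), giving [2, 2]. So we have 2 block(s) of size 2 → block sizes [2, 2]

Assembling the blocks gives a Jordan form
J =
  [5, 1, 0, 0]
  [0, 5, 0, 0]
  [0, 0, 5, 1]
  [0, 0, 0, 5]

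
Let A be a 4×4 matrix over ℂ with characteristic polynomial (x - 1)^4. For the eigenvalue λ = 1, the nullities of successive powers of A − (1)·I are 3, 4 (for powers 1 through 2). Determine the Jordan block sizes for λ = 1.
Block sizes for λ = 1: [2, 1, 1]

From the dimensions of kernels of powers, the number of Jordan blocks of size at least j is d_j − d_{j−1} where d_j = dim ker(N^j) (with d_0 = 0). Computing the differences gives [3, 1].
The number of blocks of size exactly k is (#blocks of size ≥ k) − (#blocks of size ≥ k + 1), so the partition is: 2 block(s) of size 1, 1 block(s) of size 2.
In nonincreasing order the block sizes are [2, 1, 1].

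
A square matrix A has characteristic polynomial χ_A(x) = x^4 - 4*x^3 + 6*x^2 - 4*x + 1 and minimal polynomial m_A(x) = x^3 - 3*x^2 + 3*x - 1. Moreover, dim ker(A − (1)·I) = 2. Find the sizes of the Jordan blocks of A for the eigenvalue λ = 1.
Block sizes for λ = 1: [3, 1]

Step 1 — from the characteristic polynomial, algebraic multiplicity of λ = 1 is 4. From dim ker(A − (1)·I) = 2, there are exactly 2 Jordan blocks for λ = 1.
Step 2 — from the minimal polynomial, the factor (x − 1)^3 tells us the largest block for λ = 1 has size 3.
Step 3 — with total size 4, 2 blocks, and largest block 3, the block sizes (in nonincreasing order) are [3, 1].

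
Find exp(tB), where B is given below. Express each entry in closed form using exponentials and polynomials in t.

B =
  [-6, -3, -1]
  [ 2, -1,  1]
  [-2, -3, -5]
e^{tB} =
  [-2*t*exp(-4*t) + exp(-4*t), -3*t*exp(-4*t), -t*exp(-4*t)]
  [2*t*exp(-4*t), 3*t*exp(-4*t) + exp(-4*t), t*exp(-4*t)]
  [-2*t*exp(-4*t), -3*t*exp(-4*t), -t*exp(-4*t) + exp(-4*t)]

Strategy: write B = P · J · P⁻¹ where J is a Jordan canonical form, so e^{tB} = P · e^{tJ} · P⁻¹, and e^{tJ} can be computed block-by-block.

B has Jordan form
J =
  [-4,  1,  0]
  [ 0, -4,  0]
  [ 0,  0, -4]
(up to reordering of blocks).

Per-block formulas:
  For a 1×1 block at λ = -4: exp(t · [-4]) = [e^(-4t)].
  For a 2×2 Jordan block J_2(-4): exp(t · J_2(-4)) = e^(-4t)·(I + t·N), where N is the 2×2 nilpotent shift.

After assembling e^{tJ} and conjugating by P, we get:

e^{tB} =
  [-2*t*exp(-4*t) + exp(-4*t), -3*t*exp(-4*t), -t*exp(-4*t)]
  [2*t*exp(-4*t), 3*t*exp(-4*t) + exp(-4*t), t*exp(-4*t)]
  [-2*t*exp(-4*t), -3*t*exp(-4*t), -t*exp(-4*t) + exp(-4*t)]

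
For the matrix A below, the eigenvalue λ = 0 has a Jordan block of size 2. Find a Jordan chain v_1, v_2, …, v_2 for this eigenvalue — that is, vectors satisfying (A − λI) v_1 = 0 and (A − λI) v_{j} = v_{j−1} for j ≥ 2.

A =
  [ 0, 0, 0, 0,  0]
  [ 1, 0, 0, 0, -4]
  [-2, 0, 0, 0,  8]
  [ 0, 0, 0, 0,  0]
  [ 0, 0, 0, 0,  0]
A Jordan chain for λ = 0 of length 2:
v_1 = (0, 1, -2, 0, 0)ᵀ
v_2 = (1, 0, 0, 0, 0)ᵀ

Let N = A − (0)·I. We want v_2 with N^2 v_2 = 0 but N^1 v_2 ≠ 0; then v_{j-1} := N · v_j for j = 2, …, 2.

Pick v_2 = (1, 0, 0, 0, 0)ᵀ.
Then v_1 = N · v_2 = (0, 1, -2, 0, 0)ᵀ.

Sanity check: (A − (0)·I) v_1 = (0, 0, 0, 0, 0)ᵀ = 0. ✓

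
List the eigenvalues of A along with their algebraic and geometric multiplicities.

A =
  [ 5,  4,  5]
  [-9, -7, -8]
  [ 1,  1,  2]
λ = 0: alg = 3, geom = 1

Step 1 — factor the characteristic polynomial to read off the algebraic multiplicities:
  χ_A(x) = x^3

Step 2 — compute geometric multiplicities via the rank-nullity identity g(λ) = n − rank(A − λI):
  rank(A − (0)·I) = 2, so dim ker(A − (0)·I) = n − 2 = 1

Summary:
  λ = 0: algebraic multiplicity = 3, geometric multiplicity = 1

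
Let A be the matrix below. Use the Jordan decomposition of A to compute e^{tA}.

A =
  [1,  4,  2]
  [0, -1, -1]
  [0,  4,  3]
e^{tA} =
  [exp(t), 4*t*exp(t), 2*t*exp(t)]
  [0, -2*t*exp(t) + exp(t), -t*exp(t)]
  [0, 4*t*exp(t), 2*t*exp(t) + exp(t)]

Strategy: write A = P · J · P⁻¹ where J is a Jordan canonical form, so e^{tA} = P · e^{tJ} · P⁻¹, and e^{tJ} can be computed block-by-block.

A has Jordan form
J =
  [1, 1, 0]
  [0, 1, 0]
  [0, 0, 1]
(up to reordering of blocks).

Per-block formulas:
  For a 1×1 block at λ = 1: exp(t · [1]) = [e^(1t)].
  For a 2×2 Jordan block J_2(1): exp(t · J_2(1)) = e^(1t)·(I + t·N), where N is the 2×2 nilpotent shift.

After assembling e^{tJ} and conjugating by P, we get:

e^{tA} =
  [exp(t), 4*t*exp(t), 2*t*exp(t)]
  [0, -2*t*exp(t) + exp(t), -t*exp(t)]
  [0, 4*t*exp(t), 2*t*exp(t) + exp(t)]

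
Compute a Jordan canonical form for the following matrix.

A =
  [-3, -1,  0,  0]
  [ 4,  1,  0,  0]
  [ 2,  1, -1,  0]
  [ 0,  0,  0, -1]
J_2(-1) ⊕ J_1(-1) ⊕ J_1(-1)

The characteristic polynomial is
  det(x·I − A) = x^4 + 4*x^3 + 6*x^2 + 4*x + 1 = (x + 1)^4

Eigenvalues and multiplicities (the geometric multiplicity of λ is n − rank(A − λI), which equals the number of Jordan blocks for λ):
  λ = -1: algebraic multiplicity = 4, geometric multiplicity = 3

Determining the block sizes for each eigenvalue:
  λ = -1: 3 blocks summing to 4 forces exactly one block of size 2 and the rest size 1 → block sizes [2, 1, 1]

Assembling the blocks gives a Jordan form
J =
  [-1,  1,  0,  0]
  [ 0, -1,  0,  0]
  [ 0,  0, -1,  0]
  [ 0,  0,  0, -1]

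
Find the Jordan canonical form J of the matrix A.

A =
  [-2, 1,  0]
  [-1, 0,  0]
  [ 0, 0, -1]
J_2(-1) ⊕ J_1(-1)

The characteristic polynomial is
  det(x·I − A) = x^3 + 3*x^2 + 3*x + 1 = (x + 1)^3

Eigenvalues and multiplicities (the geometric multiplicity of λ is n − rank(A − λI), which equals the number of Jordan blocks for λ):
  λ = -1: algebraic multiplicity = 3, geometric multiplicity = 2

Determining the block sizes for each eigenvalue:
  λ = -1: 2 blocks summing to 3 forces exactly one block of size 2 and the rest size 1 → block sizes [2, 1]

Assembling the blocks gives a Jordan form
J =
  [-1,  1,  0]
  [ 0, -1,  0]
  [ 0,  0, -1]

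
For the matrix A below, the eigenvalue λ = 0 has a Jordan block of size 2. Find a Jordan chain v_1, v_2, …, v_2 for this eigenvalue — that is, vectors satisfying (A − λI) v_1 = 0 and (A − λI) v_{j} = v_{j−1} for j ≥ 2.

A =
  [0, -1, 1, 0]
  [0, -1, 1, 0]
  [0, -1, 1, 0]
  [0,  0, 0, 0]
A Jordan chain for λ = 0 of length 2:
v_1 = (-1, -1, -1, 0)ᵀ
v_2 = (0, 1, 0, 0)ᵀ

Let N = A − (0)·I. We want v_2 with N^2 v_2 = 0 but N^1 v_2 ≠ 0; then v_{j-1} := N · v_j for j = 2, …, 2.

Pick v_2 = (0, 1, 0, 0)ᵀ.
Then v_1 = N · v_2 = (-1, -1, -1, 0)ᵀ.

Sanity check: (A − (0)·I) v_1 = (0, 0, 0, 0)ᵀ = 0. ✓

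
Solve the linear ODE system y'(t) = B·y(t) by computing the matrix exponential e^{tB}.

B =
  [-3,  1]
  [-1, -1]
e^{tB} =
  [-t*exp(-2*t) + exp(-2*t), t*exp(-2*t)]
  [-t*exp(-2*t), t*exp(-2*t) + exp(-2*t)]

Strategy: write B = P · J · P⁻¹ where J is a Jordan canonical form, so e^{tB} = P · e^{tJ} · P⁻¹, and e^{tJ} can be computed block-by-block.

B has Jordan form
J =
  [-2,  1]
  [ 0, -2]
(up to reordering of blocks).

Per-block formulas:
  For a 2×2 Jordan block J_2(-2): exp(t · J_2(-2)) = e^(-2t)·(I + t·N), where N is the 2×2 nilpotent shift.

After assembling e^{tJ} and conjugating by P, we get:

e^{tB} =
  [-t*exp(-2*t) + exp(-2*t), t*exp(-2*t)]
  [-t*exp(-2*t), t*exp(-2*t) + exp(-2*t)]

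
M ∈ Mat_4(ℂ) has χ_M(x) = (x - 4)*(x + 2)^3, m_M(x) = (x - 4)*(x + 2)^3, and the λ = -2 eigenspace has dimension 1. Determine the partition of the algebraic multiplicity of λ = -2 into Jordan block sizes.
Block sizes for λ = -2: [3]

Step 1 — from the characteristic polynomial, algebraic multiplicity of λ = -2 is 3. From dim ker(M − (-2)·I) = 1, there are exactly 1 Jordan blocks for λ = -2.
Step 2 — from the minimal polynomial, the factor (x + 2)^3 tells us the largest block for λ = -2 has size 3.
Step 3 — with total size 3, 1 blocks, and largest block 3, the block sizes (in nonincreasing order) are [3].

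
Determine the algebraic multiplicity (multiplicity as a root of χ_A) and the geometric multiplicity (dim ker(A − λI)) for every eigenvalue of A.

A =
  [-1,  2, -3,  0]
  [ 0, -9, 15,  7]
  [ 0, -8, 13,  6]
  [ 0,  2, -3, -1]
λ = -1: alg = 1, geom = 1; λ = 1: alg = 3, geom = 1

Step 1 — factor the characteristic polynomial to read off the algebraic multiplicities:
  χ_A(x) = (x - 1)^3*(x + 1)

Step 2 — compute geometric multiplicities via the rank-nullity identity g(λ) = n − rank(A − λI):
  rank(A − (-1)·I) = 3, so dim ker(A − (-1)·I) = n − 3 = 1
  rank(A − (1)·I) = 3, so dim ker(A − (1)·I) = n − 3 = 1

Summary:
  λ = -1: algebraic multiplicity = 1, geometric multiplicity = 1
  λ = 1: algebraic multiplicity = 3, geometric multiplicity = 1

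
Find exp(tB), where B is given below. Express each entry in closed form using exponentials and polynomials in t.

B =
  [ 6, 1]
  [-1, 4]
e^{tB} =
  [t*exp(5*t) + exp(5*t), t*exp(5*t)]
  [-t*exp(5*t), -t*exp(5*t) + exp(5*t)]

Strategy: write B = P · J · P⁻¹ where J is a Jordan canonical form, so e^{tB} = P · e^{tJ} · P⁻¹, and e^{tJ} can be computed block-by-block.

B has Jordan form
J =
  [5, 1]
  [0, 5]
(up to reordering of blocks).

Per-block formulas:
  For a 2×2 Jordan block J_2(5): exp(t · J_2(5)) = e^(5t)·(I + t·N), where N is the 2×2 nilpotent shift.

After assembling e^{tJ} and conjugating by P, we get:

e^{tB} =
  [t*exp(5*t) + exp(5*t), t*exp(5*t)]
  [-t*exp(5*t), -t*exp(5*t) + exp(5*t)]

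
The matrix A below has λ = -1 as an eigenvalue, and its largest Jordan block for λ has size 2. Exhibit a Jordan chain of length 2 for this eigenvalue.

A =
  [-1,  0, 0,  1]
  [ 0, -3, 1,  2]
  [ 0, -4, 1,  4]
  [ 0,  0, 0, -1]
A Jordan chain for λ = -1 of length 2:
v_1 = (0, -2, -4, 0)ᵀ
v_2 = (0, 1, 0, 0)ᵀ

Let N = A − (-1)·I. We want v_2 with N^2 v_2 = 0 but N^1 v_2 ≠ 0; then v_{j-1} := N · v_j for j = 2, …, 2.

Pick v_2 = (0, 1, 0, 0)ᵀ.
Then v_1 = N · v_2 = (0, -2, -4, 0)ᵀ.

Sanity check: (A − (-1)·I) v_1 = (0, 0, 0, 0)ᵀ = 0. ✓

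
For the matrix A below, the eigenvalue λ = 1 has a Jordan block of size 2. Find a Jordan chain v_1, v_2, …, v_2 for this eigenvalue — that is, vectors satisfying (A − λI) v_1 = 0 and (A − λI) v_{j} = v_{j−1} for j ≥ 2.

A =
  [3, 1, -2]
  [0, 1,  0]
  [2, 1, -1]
A Jordan chain for λ = 1 of length 2:
v_1 = (2, 0, 2)ᵀ
v_2 = (1, 0, 0)ᵀ

Let N = A − (1)·I. We want v_2 with N^2 v_2 = 0 but N^1 v_2 ≠ 0; then v_{j-1} := N · v_j for j = 2, …, 2.

Pick v_2 = (1, 0, 0)ᵀ.
Then v_1 = N · v_2 = (2, 0, 2)ᵀ.

Sanity check: (A − (1)·I) v_1 = (0, 0, 0)ᵀ = 0. ✓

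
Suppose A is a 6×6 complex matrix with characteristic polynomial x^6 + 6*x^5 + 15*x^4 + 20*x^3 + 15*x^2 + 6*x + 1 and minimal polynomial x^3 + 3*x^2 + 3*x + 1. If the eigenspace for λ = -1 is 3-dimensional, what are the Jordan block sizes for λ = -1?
Block sizes for λ = -1: [3, 2, 1]

Step 1 — from the characteristic polynomial, algebraic multiplicity of λ = -1 is 6. From dim ker(A − (-1)·I) = 3, there are exactly 3 Jordan blocks for λ = -1.
Step 2 — from the minimal polynomial, the factor (x + 1)^3 tells us the largest block for λ = -1 has size 3.
Step 3 — with total size 6, 3 blocks, and largest block 3, the block sizes (in nonincreasing order) are [3, 2, 1].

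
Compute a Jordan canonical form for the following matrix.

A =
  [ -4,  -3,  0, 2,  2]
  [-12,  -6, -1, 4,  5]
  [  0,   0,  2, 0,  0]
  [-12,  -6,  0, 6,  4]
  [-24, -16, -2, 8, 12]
J_3(2) ⊕ J_1(2) ⊕ J_1(2)

The characteristic polynomial is
  det(x·I − A) = x^5 - 10*x^4 + 40*x^3 - 80*x^2 + 80*x - 32 = (x - 2)^5

Eigenvalues and multiplicities (the geometric multiplicity of λ is n − rank(A − λI), which equals the number of Jordan blocks for λ):
  λ = 2: algebraic multiplicity = 5, geometric multiplicity = 3

Determining the block sizes for each eigenvalue:
  λ = 2: with am = 5 and gm = 3, the partition is not yet determined (e.g. several partitions of 5 into 3 parts exist). Let N = A − (2)·I. Computing rank(N^1) = 2, rank(N^2) = 1, rank(N^3) = 0; the number of blocks of size ≥ j is rank(N^{j−1}) − rank(N^j), giving [3, 1, 1]. So we have 1 block(s) of size 3, 2 block(s) of size 1 → block sizes [3, 1, 1]

Assembling the blocks gives a Jordan form
J =
  [2, 1, 0, 0, 0]
  [0, 2, 1, 0, 0]
  [0, 0, 2, 0, 0]
  [0, 0, 0, 2, 0]
  [0, 0, 0, 0, 2]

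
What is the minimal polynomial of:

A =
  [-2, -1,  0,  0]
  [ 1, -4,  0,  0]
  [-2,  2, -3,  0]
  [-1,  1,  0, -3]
x^2 + 6*x + 9

The characteristic polynomial is χ_A(x) = (x + 3)^4, so the eigenvalues are known. The minimal polynomial is
  m_A(x) = Π_λ (x − λ)^{k_λ}
where k_λ is the size of the *largest* Jordan block for λ (equivalently, the smallest k with (A − λI)^k v = 0 for every generalised eigenvector v of λ).

  λ = -3: largest Jordan block has size 2, contributing (x + 3)^2

So m_A(x) = (x + 3)^2 = x^2 + 6*x + 9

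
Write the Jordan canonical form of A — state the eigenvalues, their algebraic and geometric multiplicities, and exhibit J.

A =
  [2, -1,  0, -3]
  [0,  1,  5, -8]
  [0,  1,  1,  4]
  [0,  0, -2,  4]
J_3(2) ⊕ J_1(2)

The characteristic polynomial is
  det(x·I − A) = x^4 - 8*x^3 + 24*x^2 - 32*x + 16 = (x - 2)^4

Eigenvalues and multiplicities (the geometric multiplicity of λ is n − rank(A − λI), which equals the number of Jordan blocks for λ):
  λ = 2: algebraic multiplicity = 4, geometric multiplicity = 2

Determining the block sizes for each eigenvalue:
  λ = 2: with am = 4 and gm = 2, the partition is not yet determined (e.g. several partitions of 4 into 2 parts exist). Let N = A − (2)·I. Computing rank(N^1) = 2, rank(N^2) = 1, rank(N^3) = 0; the number of blocks of size ≥ j is rank(N^{j−1}) − rank(N^j), giving [2, 1, 1]. So we have 1 block(s) of size 3, 1 block(s) of size 1 → block sizes [3, 1]

Assembling the blocks gives a Jordan form
J =
  [2, 1, 0, 0]
  [0, 2, 1, 0]
  [0, 0, 2, 0]
  [0, 0, 0, 2]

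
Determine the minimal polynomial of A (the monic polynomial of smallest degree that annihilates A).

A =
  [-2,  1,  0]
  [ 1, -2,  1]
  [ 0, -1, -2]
x^3 + 6*x^2 + 12*x + 8

The characteristic polynomial is χ_A(x) = (x + 2)^3, so the eigenvalues are known. The minimal polynomial is
  m_A(x) = Π_λ (x − λ)^{k_λ}
where k_λ is the size of the *largest* Jordan block for λ (equivalently, the smallest k with (A − λI)^k v = 0 for every generalised eigenvector v of λ).

  λ = -2: largest Jordan block has size 3, contributing (x + 2)^3

So m_A(x) = (x + 2)^3 = x^3 + 6*x^2 + 12*x + 8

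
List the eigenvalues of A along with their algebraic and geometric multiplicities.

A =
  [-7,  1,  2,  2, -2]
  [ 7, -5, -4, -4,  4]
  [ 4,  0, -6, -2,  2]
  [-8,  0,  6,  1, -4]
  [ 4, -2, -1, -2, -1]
λ = -4: alg = 3, geom = 2; λ = -3: alg = 2, geom = 2

Step 1 — factor the characteristic polynomial to read off the algebraic multiplicities:
  χ_A(x) = (x + 3)^2*(x + 4)^3

Step 2 — compute geometric multiplicities via the rank-nullity identity g(λ) = n − rank(A − λI):
  rank(A − (-4)·I) = 3, so dim ker(A − (-4)·I) = n − 3 = 2
  rank(A − (-3)·I) = 3, so dim ker(A − (-3)·I) = n − 3 = 2

Summary:
  λ = -4: algebraic multiplicity = 3, geometric multiplicity = 2
  λ = -3: algebraic multiplicity = 2, geometric multiplicity = 2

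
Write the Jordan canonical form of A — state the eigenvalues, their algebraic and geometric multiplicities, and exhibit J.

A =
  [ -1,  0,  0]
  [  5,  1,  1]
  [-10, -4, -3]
J_2(-1) ⊕ J_1(-1)

The characteristic polynomial is
  det(x·I − A) = x^3 + 3*x^2 + 3*x + 1 = (x + 1)^3

Eigenvalues and multiplicities (the geometric multiplicity of λ is n − rank(A − λI), which equals the number of Jordan blocks for λ):
  λ = -1: algebraic multiplicity = 3, geometric multiplicity = 2

Determining the block sizes for each eigenvalue:
  λ = -1: 2 blocks summing to 3 forces exactly one block of size 2 and the rest size 1 → block sizes [2, 1]

Assembling the blocks gives a Jordan form
J =
  [-1,  1,  0]
  [ 0, -1,  0]
  [ 0,  0, -1]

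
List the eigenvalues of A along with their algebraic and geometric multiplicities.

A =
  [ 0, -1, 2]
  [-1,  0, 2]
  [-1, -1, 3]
λ = 1: alg = 3, geom = 2

Step 1 — factor the characteristic polynomial to read off the algebraic multiplicities:
  χ_A(x) = (x - 1)^3

Step 2 — compute geometric multiplicities via the rank-nullity identity g(λ) = n − rank(A − λI):
  rank(A − (1)·I) = 1, so dim ker(A − (1)·I) = n − 1 = 2

Summary:
  λ = 1: algebraic multiplicity = 3, geometric multiplicity = 2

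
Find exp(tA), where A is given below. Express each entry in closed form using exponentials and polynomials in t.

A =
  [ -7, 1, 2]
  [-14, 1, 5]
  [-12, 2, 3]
e^{tA} =
  [-t^2*exp(-t) - 6*t*exp(-t) + exp(-t), t*exp(-t), t^2*exp(-t)/2 + 2*t*exp(-t)]
  [-2*t^2*exp(-t) - 14*t*exp(-t), 2*t*exp(-t) + exp(-t), t^2*exp(-t) + 5*t*exp(-t)]
  [-2*t^2*exp(-t) - 12*t*exp(-t), 2*t*exp(-t), t^2*exp(-t) + 4*t*exp(-t) + exp(-t)]

Strategy: write A = P · J · P⁻¹ where J is a Jordan canonical form, so e^{tA} = P · e^{tJ} · P⁻¹, and e^{tJ} can be computed block-by-block.

A has Jordan form
J =
  [-1,  1,  0]
  [ 0, -1,  1]
  [ 0,  0, -1]
(up to reordering of blocks).

Per-block formulas:
  For a 3×3 Jordan block J_3(-1): exp(t · J_3(-1)) = e^(-1t)·(I + t·N + (t^2/2)·N^2), where N is the 3×3 nilpotent shift.

After assembling e^{tJ} and conjugating by P, we get:

e^{tA} =
  [-t^2*exp(-t) - 6*t*exp(-t) + exp(-t), t*exp(-t), t^2*exp(-t)/2 + 2*t*exp(-t)]
  [-2*t^2*exp(-t) - 14*t*exp(-t), 2*t*exp(-t) + exp(-t), t^2*exp(-t) + 5*t*exp(-t)]
  [-2*t^2*exp(-t) - 12*t*exp(-t), 2*t*exp(-t), t^2*exp(-t) + 4*t*exp(-t) + exp(-t)]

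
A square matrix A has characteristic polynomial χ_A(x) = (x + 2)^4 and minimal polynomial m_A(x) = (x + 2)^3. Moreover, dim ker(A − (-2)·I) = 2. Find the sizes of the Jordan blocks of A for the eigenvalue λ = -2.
Block sizes for λ = -2: [3, 1]

Step 1 — from the characteristic polynomial, algebraic multiplicity of λ = -2 is 4. From dim ker(A − (-2)·I) = 2, there are exactly 2 Jordan blocks for λ = -2.
Step 2 — from the minimal polynomial, the factor (x + 2)^3 tells us the largest block for λ = -2 has size 3.
Step 3 — with total size 4, 2 blocks, and largest block 3, the block sizes (in nonincreasing order) are [3, 1].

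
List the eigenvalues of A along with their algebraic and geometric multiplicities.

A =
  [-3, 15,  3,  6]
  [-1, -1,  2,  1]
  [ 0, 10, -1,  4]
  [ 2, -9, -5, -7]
λ = -3: alg = 4, geom = 2

Step 1 — factor the characteristic polynomial to read off the algebraic multiplicities:
  χ_A(x) = (x + 3)^4

Step 2 — compute geometric multiplicities via the rank-nullity identity g(λ) = n − rank(A − λI):
  rank(A − (-3)·I) = 2, so dim ker(A − (-3)·I) = n − 2 = 2

Summary:
  λ = -3: algebraic multiplicity = 4, geometric multiplicity = 2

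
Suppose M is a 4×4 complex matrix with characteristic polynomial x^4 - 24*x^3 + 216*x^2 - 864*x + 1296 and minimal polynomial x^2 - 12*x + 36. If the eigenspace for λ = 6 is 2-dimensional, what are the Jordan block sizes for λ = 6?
Block sizes for λ = 6: [2, 2]

Step 1 — from the characteristic polynomial, algebraic multiplicity of λ = 6 is 4. From dim ker(M − (6)·I) = 2, there are exactly 2 Jordan blocks for λ = 6.
Step 2 — from the minimal polynomial, the factor (x − 6)^2 tells us the largest block for λ = 6 has size 2.
Step 3 — with total size 4, 2 blocks, and largest block 2, the block sizes (in nonincreasing order) are [2, 2].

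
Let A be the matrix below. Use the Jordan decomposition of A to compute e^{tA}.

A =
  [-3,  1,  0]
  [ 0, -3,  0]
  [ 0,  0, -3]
e^{tA} =
  [exp(-3*t), t*exp(-3*t), 0]
  [0, exp(-3*t), 0]
  [0, 0, exp(-3*t)]

Strategy: write A = P · J · P⁻¹ where J is a Jordan canonical form, so e^{tA} = P · e^{tJ} · P⁻¹, and e^{tJ} can be computed block-by-block.

A has Jordan form
J =
  [-3,  1,  0]
  [ 0, -3,  0]
  [ 0,  0, -3]
(up to reordering of blocks).

Per-block formulas:
  For a 1×1 block at λ = -3: exp(t · [-3]) = [e^(-3t)].
  For a 2×2 Jordan block J_2(-3): exp(t · J_2(-3)) = e^(-3t)·(I + t·N), where N is the 2×2 nilpotent shift.

After assembling e^{tJ} and conjugating by P, we get:

e^{tA} =
  [exp(-3*t), t*exp(-3*t), 0]
  [0, exp(-3*t), 0]
  [0, 0, exp(-3*t)]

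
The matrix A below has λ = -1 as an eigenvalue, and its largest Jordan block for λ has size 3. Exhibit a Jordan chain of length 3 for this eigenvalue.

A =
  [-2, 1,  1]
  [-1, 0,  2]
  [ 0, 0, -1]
A Jordan chain for λ = -1 of length 3:
v_1 = (1, 1, 0)ᵀ
v_2 = (1, 2, 0)ᵀ
v_3 = (0, 0, 1)ᵀ

Let N = A − (-1)·I. We want v_3 with N^3 v_3 = 0 but N^2 v_3 ≠ 0; then v_{j-1} := N · v_j for j = 3, …, 2.

Pick v_3 = (0, 0, 1)ᵀ.
Then v_2 = N · v_3 = (1, 2, 0)ᵀ.
Then v_1 = N · v_2 = (1, 1, 0)ᵀ.

Sanity check: (A − (-1)·I) v_1 = (0, 0, 0)ᵀ = 0. ✓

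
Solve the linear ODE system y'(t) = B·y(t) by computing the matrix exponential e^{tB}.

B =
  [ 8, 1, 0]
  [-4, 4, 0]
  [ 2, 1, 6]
e^{tB} =
  [2*t*exp(6*t) + exp(6*t), t*exp(6*t), 0]
  [-4*t*exp(6*t), -2*t*exp(6*t) + exp(6*t), 0]
  [2*t*exp(6*t), t*exp(6*t), exp(6*t)]

Strategy: write B = P · J · P⁻¹ where J is a Jordan canonical form, so e^{tB} = P · e^{tJ} · P⁻¹, and e^{tJ} can be computed block-by-block.

B has Jordan form
J =
  [6, 1, 0]
  [0, 6, 0]
  [0, 0, 6]
(up to reordering of blocks).

Per-block formulas:
  For a 1×1 block at λ = 6: exp(t · [6]) = [e^(6t)].
  For a 2×2 Jordan block J_2(6): exp(t · J_2(6)) = e^(6t)·(I + t·N), where N is the 2×2 nilpotent shift.

After assembling e^{tJ} and conjugating by P, we get:

e^{tB} =
  [2*t*exp(6*t) + exp(6*t), t*exp(6*t), 0]
  [-4*t*exp(6*t), -2*t*exp(6*t) + exp(6*t), 0]
  [2*t*exp(6*t), t*exp(6*t), exp(6*t)]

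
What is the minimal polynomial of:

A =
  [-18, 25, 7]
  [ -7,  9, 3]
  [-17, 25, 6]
x^3 + 3*x^2 + 3*x + 1

The characteristic polynomial is χ_A(x) = (x + 1)^3, so the eigenvalues are known. The minimal polynomial is
  m_A(x) = Π_λ (x − λ)^{k_λ}
where k_λ is the size of the *largest* Jordan block for λ (equivalently, the smallest k with (A − λI)^k v = 0 for every generalised eigenvector v of λ).

  λ = -1: largest Jordan block has size 3, contributing (x + 1)^3

So m_A(x) = (x + 1)^3 = x^3 + 3*x^2 + 3*x + 1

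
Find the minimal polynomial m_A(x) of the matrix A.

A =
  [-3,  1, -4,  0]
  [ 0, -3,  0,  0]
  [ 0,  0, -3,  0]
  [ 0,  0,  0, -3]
x^2 + 6*x + 9

The characteristic polynomial is χ_A(x) = (x + 3)^4, so the eigenvalues are known. The minimal polynomial is
  m_A(x) = Π_λ (x − λ)^{k_λ}
where k_λ is the size of the *largest* Jordan block for λ (equivalently, the smallest k with (A − λI)^k v = 0 for every generalised eigenvector v of λ).

  λ = -3: largest Jordan block has size 2, contributing (x + 3)^2

So m_A(x) = (x + 3)^2 = x^2 + 6*x + 9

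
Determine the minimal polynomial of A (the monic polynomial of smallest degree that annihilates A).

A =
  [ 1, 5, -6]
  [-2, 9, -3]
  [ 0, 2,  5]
x^3 - 15*x^2 + 75*x - 125

The characteristic polynomial is χ_A(x) = (x - 5)^3, so the eigenvalues are known. The minimal polynomial is
  m_A(x) = Π_λ (x − λ)^{k_λ}
where k_λ is the size of the *largest* Jordan block for λ (equivalently, the smallest k with (A − λI)^k v = 0 for every generalised eigenvector v of λ).

  λ = 5: largest Jordan block has size 3, contributing (x − 5)^3

So m_A(x) = (x - 5)^3 = x^3 - 15*x^2 + 75*x - 125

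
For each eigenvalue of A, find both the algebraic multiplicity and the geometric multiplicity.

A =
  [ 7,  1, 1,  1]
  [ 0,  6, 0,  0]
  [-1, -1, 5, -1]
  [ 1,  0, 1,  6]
λ = 6: alg = 4, geom = 2

Step 1 — factor the characteristic polynomial to read off the algebraic multiplicities:
  χ_A(x) = (x - 6)^4

Step 2 — compute geometric multiplicities via the rank-nullity identity g(λ) = n − rank(A − λI):
  rank(A − (6)·I) = 2, so dim ker(A − (6)·I) = n − 2 = 2

Summary:
  λ = 6: algebraic multiplicity = 4, geometric multiplicity = 2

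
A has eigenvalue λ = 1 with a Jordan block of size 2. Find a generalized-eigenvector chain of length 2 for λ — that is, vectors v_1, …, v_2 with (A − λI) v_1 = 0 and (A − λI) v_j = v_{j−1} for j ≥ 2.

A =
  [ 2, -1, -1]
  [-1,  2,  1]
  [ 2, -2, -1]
A Jordan chain for λ = 1 of length 2:
v_1 = (1, -1, 2)ᵀ
v_2 = (1, 0, 0)ᵀ

Let N = A − (1)·I. We want v_2 with N^2 v_2 = 0 but N^1 v_2 ≠ 0; then v_{j-1} := N · v_j for j = 2, …, 2.

Pick v_2 = (1, 0, 0)ᵀ.
Then v_1 = N · v_2 = (1, -1, 2)ᵀ.

Sanity check: (A − (1)·I) v_1 = (0, 0, 0)ᵀ = 0. ✓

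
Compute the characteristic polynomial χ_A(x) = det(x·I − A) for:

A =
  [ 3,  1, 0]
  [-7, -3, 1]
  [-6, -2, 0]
x^3

Expanding det(x·I − A) (e.g. by cofactor expansion or by noting that A is similar to its Jordan form J, which has the same characteristic polynomial as A) gives
  χ_A(x) = x^3
which factors as x^3. The eigenvalues (with algebraic multiplicities) are λ = 0 with multiplicity 3.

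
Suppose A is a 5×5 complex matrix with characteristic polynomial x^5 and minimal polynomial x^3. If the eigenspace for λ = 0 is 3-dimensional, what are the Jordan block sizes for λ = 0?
Block sizes for λ = 0: [3, 1, 1]

Step 1 — from the characteristic polynomial, algebraic multiplicity of λ = 0 is 5. From dim ker(A − (0)·I) = 3, there are exactly 3 Jordan blocks for λ = 0.
Step 2 — from the minimal polynomial, the factor (x − 0)^3 tells us the largest block for λ = 0 has size 3.
Step 3 — with total size 5, 3 blocks, and largest block 3, the block sizes (in nonincreasing order) are [3, 1, 1].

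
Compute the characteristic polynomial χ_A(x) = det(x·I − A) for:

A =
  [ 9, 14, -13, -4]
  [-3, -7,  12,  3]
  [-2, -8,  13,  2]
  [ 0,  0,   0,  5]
x^4 - 20*x^3 + 150*x^2 - 500*x + 625

Expanding det(x·I − A) (e.g. by cofactor expansion or by noting that A is similar to its Jordan form J, which has the same characteristic polynomial as A) gives
  χ_A(x) = x^4 - 20*x^3 + 150*x^2 - 500*x + 625
which factors as (x - 5)^4. The eigenvalues (with algebraic multiplicities) are λ = 5 with multiplicity 4.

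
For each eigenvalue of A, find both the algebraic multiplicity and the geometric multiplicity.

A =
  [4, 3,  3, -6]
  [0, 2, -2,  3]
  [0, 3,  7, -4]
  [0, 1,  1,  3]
λ = 4: alg = 4, geom = 2

Step 1 — factor the characteristic polynomial to read off the algebraic multiplicities:
  χ_A(x) = (x - 4)^4

Step 2 — compute geometric multiplicities via the rank-nullity identity g(λ) = n − rank(A − λI):
  rank(A − (4)·I) = 2, so dim ker(A − (4)·I) = n − 2 = 2

Summary:
  λ = 4: algebraic multiplicity = 4, geometric multiplicity = 2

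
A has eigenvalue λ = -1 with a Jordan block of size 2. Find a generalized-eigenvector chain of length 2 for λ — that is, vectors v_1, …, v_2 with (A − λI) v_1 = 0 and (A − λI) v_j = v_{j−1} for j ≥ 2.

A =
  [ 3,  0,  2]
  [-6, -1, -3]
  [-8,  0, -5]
A Jordan chain for λ = -1 of length 2:
v_1 = (4, -6, -8)ᵀ
v_2 = (1, 0, 0)ᵀ

Let N = A − (-1)·I. We want v_2 with N^2 v_2 = 0 but N^1 v_2 ≠ 0; then v_{j-1} := N · v_j for j = 2, …, 2.

Pick v_2 = (1, 0, 0)ᵀ.
Then v_1 = N · v_2 = (4, -6, -8)ᵀ.

Sanity check: (A − (-1)·I) v_1 = (0, 0, 0)ᵀ = 0. ✓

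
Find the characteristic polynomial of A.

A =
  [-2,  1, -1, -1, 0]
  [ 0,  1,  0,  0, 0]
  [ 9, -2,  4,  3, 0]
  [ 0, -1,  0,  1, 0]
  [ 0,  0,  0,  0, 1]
x^5 - 5*x^4 + 10*x^3 - 10*x^2 + 5*x - 1

Expanding det(x·I − A) (e.g. by cofactor expansion or by noting that A is similar to its Jordan form J, which has the same characteristic polynomial as A) gives
  χ_A(x) = x^5 - 5*x^4 + 10*x^3 - 10*x^2 + 5*x - 1
which factors as (x - 1)^5. The eigenvalues (with algebraic multiplicities) are λ = 1 with multiplicity 5.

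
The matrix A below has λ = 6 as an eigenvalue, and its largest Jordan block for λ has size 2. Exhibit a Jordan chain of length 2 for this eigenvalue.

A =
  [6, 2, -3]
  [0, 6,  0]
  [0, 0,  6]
A Jordan chain for λ = 6 of length 2:
v_1 = (2, 0, 0)ᵀ
v_2 = (0, 1, 0)ᵀ

Let N = A − (6)·I. We want v_2 with N^2 v_2 = 0 but N^1 v_2 ≠ 0; then v_{j-1} := N · v_j for j = 2, …, 2.

Pick v_2 = (0, 1, 0)ᵀ.
Then v_1 = N · v_2 = (2, 0, 0)ᵀ.

Sanity check: (A − (6)·I) v_1 = (0, 0, 0)ᵀ = 0. ✓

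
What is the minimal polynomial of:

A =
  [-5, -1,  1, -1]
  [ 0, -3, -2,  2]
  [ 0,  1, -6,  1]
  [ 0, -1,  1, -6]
x^2 + 10*x + 25

The characteristic polynomial is χ_A(x) = (x + 5)^4, so the eigenvalues are known. The minimal polynomial is
  m_A(x) = Π_λ (x − λ)^{k_λ}
where k_λ is the size of the *largest* Jordan block for λ (equivalently, the smallest k with (A − λI)^k v = 0 for every generalised eigenvector v of λ).

  λ = -5: largest Jordan block has size 2, contributing (x + 5)^2

So m_A(x) = (x + 5)^2 = x^2 + 10*x + 25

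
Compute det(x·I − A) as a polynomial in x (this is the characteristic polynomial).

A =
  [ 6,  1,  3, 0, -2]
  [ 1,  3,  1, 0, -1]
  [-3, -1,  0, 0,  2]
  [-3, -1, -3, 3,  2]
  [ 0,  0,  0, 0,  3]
x^5 - 15*x^4 + 90*x^3 - 270*x^2 + 405*x - 243

Expanding det(x·I − A) (e.g. by cofactor expansion or by noting that A is similar to its Jordan form J, which has the same characteristic polynomial as A) gives
  χ_A(x) = x^5 - 15*x^4 + 90*x^3 - 270*x^2 + 405*x - 243
which factors as (x - 3)^5. The eigenvalues (with algebraic multiplicities) are λ = 3 with multiplicity 5.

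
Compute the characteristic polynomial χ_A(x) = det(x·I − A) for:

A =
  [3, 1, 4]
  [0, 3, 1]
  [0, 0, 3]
x^3 - 9*x^2 + 27*x - 27

Expanding det(x·I − A) (e.g. by cofactor expansion or by noting that A is similar to its Jordan form J, which has the same characteristic polynomial as A) gives
  χ_A(x) = x^3 - 9*x^2 + 27*x - 27
which factors as (x - 3)^3. The eigenvalues (with algebraic multiplicities) are λ = 3 with multiplicity 3.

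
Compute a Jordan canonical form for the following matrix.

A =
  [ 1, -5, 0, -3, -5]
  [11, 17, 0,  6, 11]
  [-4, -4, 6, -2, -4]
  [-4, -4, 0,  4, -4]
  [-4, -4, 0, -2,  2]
J_3(6) ⊕ J_1(6) ⊕ J_1(6)

The characteristic polynomial is
  det(x·I − A) = x^5 - 30*x^4 + 360*x^3 - 2160*x^2 + 6480*x - 7776 = (x - 6)^5

Eigenvalues and multiplicities (the geometric multiplicity of λ is n − rank(A − λI), which equals the number of Jordan blocks for λ):
  λ = 6: algebraic multiplicity = 5, geometric multiplicity = 3

Determining the block sizes for each eigenvalue:
  λ = 6: with am = 5 and gm = 3, the partition is not yet determined (e.g. several partitions of 5 into 3 parts exist). Let N = A − (6)·I. Computing rank(N^1) = 2, rank(N^2) = 1, rank(N^3) = 0; the number of blocks of size ≥ j is rank(N^{j−1}) − rank(N^j), giving [3, 1, 1]. So we have 1 block(s) of size 3, 2 block(s) of size 1 → block sizes [3, 1, 1]

Assembling the blocks gives a Jordan form
J =
  [6, 1, 0, 0, 0]
  [0, 6, 1, 0, 0]
  [0, 0, 6, 0, 0]
  [0, 0, 0, 6, 0]
  [0, 0, 0, 0, 6]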